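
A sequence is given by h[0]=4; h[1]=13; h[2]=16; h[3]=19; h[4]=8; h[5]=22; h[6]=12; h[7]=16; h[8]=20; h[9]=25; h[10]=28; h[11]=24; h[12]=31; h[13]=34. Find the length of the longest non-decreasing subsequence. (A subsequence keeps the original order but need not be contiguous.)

9

Let dp[i] be the length of the longest such subsequence ending at index i:
i:      0  1  2  3  4  5  6  7  8  9 10 11 12 13
h[i]:   4 13 16 19  8 22 12 16 20 25 28 24 31 34
dp:     1  2  3  4  2  5  3  4  5  6  7  6  8  9
Maximum dp value is 9.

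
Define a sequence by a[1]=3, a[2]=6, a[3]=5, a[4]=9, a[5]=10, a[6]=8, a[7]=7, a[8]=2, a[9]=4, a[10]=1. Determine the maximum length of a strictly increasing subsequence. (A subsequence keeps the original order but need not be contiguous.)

4

Track the smallest tail for each achievable length (strict):
3 → extends → [3]
6 → extends → [3, 6]
5 → replaces 6 → [3, 5]
9 → extends → [3, 5, 9]
10 → extends → [3, 5, 9, 10]
8 → replaces 9 → [3, 5, 8, 10]
7 → replaces 8 → [3, 5, 7, 10]
2 → replaces 3 → [2, 5, 7, 10]
4 → replaces 5 → [2, 4, 7, 10]
1 → replaces 2 → [1, 4, 7, 10]
Four tails, so the longest strictly increasing subsequence has length 4 (e.g. 3, 6, 9, 10).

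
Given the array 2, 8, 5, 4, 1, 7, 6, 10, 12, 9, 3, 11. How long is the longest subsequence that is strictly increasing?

Track the smallest tail for each achievable length (strict):
2 → extends → [2]
8 → extends → [2, 8]
5 → replaces 8 → [2, 5]
4 → replaces 5 → [2, 4]
1 → replaces 2 → [1, 4]
7 → extends → [1, 4, 7]
6 → replaces 7 → [1, 4, 6]
10 → extends → [1, 4, 6, 10]
12 → extends → [1, 4, 6, 10, 12]
9 → replaces 10 → [1, 4, 6, 9, 12]
3 → replaces 4 → [1, 3, 6, 9, 12]
11 → replaces 12 → [1, 3, 6, 9, 11]
Five tails, so the longest strictly increasing subsequence has length 5 (e.g. 2, 5, 7, 10, 12).

5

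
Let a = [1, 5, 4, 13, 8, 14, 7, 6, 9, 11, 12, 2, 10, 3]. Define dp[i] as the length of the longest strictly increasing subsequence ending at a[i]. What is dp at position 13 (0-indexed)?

3

dp[i] = 1 + max{dp[j] : j<i, a[j]<a[i]} (or 1 if no such j):
i:      0  1  2  3  4  5  6  7  8  9 10 11 12 13
a[i]:   1  5  4 13  8 14  7  6  9 11 12  2 10  3
dp:     1  2  2  3  3  4  3  3  4  5  6  2  5  3
At index 13 the value is 3.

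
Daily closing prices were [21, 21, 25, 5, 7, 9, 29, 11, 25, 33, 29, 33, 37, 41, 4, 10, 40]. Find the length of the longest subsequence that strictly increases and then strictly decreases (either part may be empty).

inc[i] = longest strictly increasing subsequence ending at i; dec[i] = longest strictly decreasing subsequence starting at i:
i:      1  2  3  4  5  6  7  8  9 10 11 12 13 14 15 16 17
a[i]:  21 21 25  5  7  9 29 11 25 33 29 33 37 41  4 10 40
inc:    1  1  2  1  2  3  4  4  5  6  6  7  8  9  1  4  9
dec:    3  3  3  2  2  2  3  2  2  3  2  2  2  2  1  1  1
Best peak at i=14 (value 41): inc=9, dec=2, length 9+2−1 = 10.

10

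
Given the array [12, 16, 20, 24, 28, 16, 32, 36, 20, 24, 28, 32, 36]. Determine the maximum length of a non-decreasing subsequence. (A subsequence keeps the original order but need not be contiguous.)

Track the smallest tail for each achievable length (allowing ties):
12 → extends → [12]
16 → extends → [12, 16]
20 → extends → [12, 16, 20]
24 → extends → [12, 16, 20, 24]
28 → extends → [12, 16, 20, 24, 28]
16 → replaces 20 → [12, 16, 16, 24, 28]
32 → extends → [12, 16, 16, 24, 28, 32]
36 → extends → [12, 16, 16, 24, 28, 32, 36]
20 → replaces 24 → [12, 16, 16, 20, 28, 32, 36]
24 → replaces 28 → [12, 16, 16, 20, 24, 32, 36]
28 → replaces 32 → [12, 16, 16, 20, 24, 28, 36]
32 → replaces 36 → [12, 16, 16, 20, 24, 28, 32]
36 → extends → [12, 16, 16, 20, 24, 28, 32, 36]
Eight tails, so the longest non-decreasing subsequence has length 8 (e.g. 12, 16, 20, 24, 28, 32, 36, 36).

8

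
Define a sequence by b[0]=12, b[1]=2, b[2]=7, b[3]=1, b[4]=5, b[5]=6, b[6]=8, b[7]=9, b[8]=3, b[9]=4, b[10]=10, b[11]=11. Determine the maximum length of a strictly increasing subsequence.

7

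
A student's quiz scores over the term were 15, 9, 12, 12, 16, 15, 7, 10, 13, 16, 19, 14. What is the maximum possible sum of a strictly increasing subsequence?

71

Let S[i] be the best sum of a strictly increasing subsequence ending at i:
i:      1  2  3  4  5  6  7  8  9 10 11 12
a[i]:  15  9 12 12 16 15  7 10 13 16 19 14
S:     15  9 21 21 37 36  7 19 34 52 71 48
Maximum is 71 (e.g. 9 + 12 + 15 + 16 + 19).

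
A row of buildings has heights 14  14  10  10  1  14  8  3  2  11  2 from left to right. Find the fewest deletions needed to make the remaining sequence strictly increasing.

Fewest deletions = n − (longest strictly increasing subsequence).
Patience tails:
14 → extends → [14]
14 → already a tail → [14]
10 → replaces 14 → [10]
10 → already a tail → [10]
1 → replaces 10 → [1]
14 → extends → [1, 14]
8 → replaces 14 → [1, 8]
3 → replaces 8 → [1, 3]
2 → replaces 3 → [1, 2]
11 → extends → [1, 2, 11]
2 → already a tail → [1, 2, 11]
Longest strictly increasing subsequence has length 3, so deletions = 11 − 3 = 8.

8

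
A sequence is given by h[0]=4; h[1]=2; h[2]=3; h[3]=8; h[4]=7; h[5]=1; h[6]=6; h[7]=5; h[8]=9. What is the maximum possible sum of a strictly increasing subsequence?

22

Let S[i] be the best sum of a strictly increasing subsequence ending at i:
i:      0  1  2  3  4  5  6  7  8
h[i]:   4  2  3  8  7  1  6  5  9
S:      4  2  5 13 12  1 11 10 22
Maximum is 22 (e.g. 2 + 3 + 8 + 9).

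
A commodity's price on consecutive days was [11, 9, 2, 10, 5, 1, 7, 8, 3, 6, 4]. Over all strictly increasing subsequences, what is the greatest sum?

Let S[i] be the best sum of a strictly increasing subsequence ending at i:
i:      1  2  3  4  5  6  7  8  9 10 11
a[i]:  11  9  2 10  5  1  7  8  3  6  4
S:     11  9  2 19  7  1 14 22  5 13  9
Maximum is 22 (e.g. 2 + 5 + 7 + 8).

22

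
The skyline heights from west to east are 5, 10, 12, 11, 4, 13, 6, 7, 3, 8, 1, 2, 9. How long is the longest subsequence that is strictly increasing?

5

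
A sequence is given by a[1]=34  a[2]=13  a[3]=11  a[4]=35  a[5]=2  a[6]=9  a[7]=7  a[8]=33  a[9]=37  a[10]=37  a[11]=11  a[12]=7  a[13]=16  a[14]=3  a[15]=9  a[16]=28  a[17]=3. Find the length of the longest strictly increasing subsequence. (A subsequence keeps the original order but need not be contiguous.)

5

Track the smallest tail for each achievable length (strict):
34 → extends → [34]
13 → replaces 34 → [13]
11 → replaces 13 → [11]
35 → extends → [11, 35]
2 → replaces 11 → [2, 35]
9 → replaces 35 → [2, 9]
7 → replaces 9 → [2, 7]
33 → extends → [2, 7, 33]
37 → extends → [2, 7, 33, 37]
37 → already a tail → [2, 7, 33, 37]
11 → replaces 33 → [2, 7, 11, 37]
7 → already a tail → [2, 7, 11, 37]
16 → replaces 37 → [2, 7, 11, 16]
3 → replaces 7 → [2, 3, 11, 16]
9 → replaces 11 → [2, 3, 9, 16]
28 → extends → [2, 3, 9, 16, 28]
3 → already a tail → [2, 3, 9, 16, 28]
Five tails, so the longest strictly increasing subsequence has length 5 (e.g. 2, 9, 11, 16, 28).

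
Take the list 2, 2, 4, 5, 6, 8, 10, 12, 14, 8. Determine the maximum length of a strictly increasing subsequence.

8

Track the smallest tail for each achievable length (strict):
2 → extends → [2]
2 → already a tail → [2]
4 → extends → [2, 4]
5 → extends → [2, 4, 5]
6 → extends → [2, 4, 5, 6]
8 → extends → [2, 4, 5, 6, 8]
10 → extends → [2, 4, 5, 6, 8, 10]
12 → extends → [2, 4, 5, 6, 8, 10, 12]
14 → extends → [2, 4, 5, 6, 8, 10, 12, 14]
8 → already a tail → [2, 4, 5, 6, 8, 10, 12, 14]
Eight tails, so the longest strictly increasing subsequence has length 8 (e.g. 2, 4, 5, 6, 8, 10, 12, 14).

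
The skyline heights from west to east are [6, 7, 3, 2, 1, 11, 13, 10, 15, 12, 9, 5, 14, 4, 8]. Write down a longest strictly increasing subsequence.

Patience tails give the LIS length; then backtrack through the dp parents:
6 → extends → [6]
7 → extends → [6, 7]
3 → replaces 6 → [3, 7]
2 → replaces 3 → [2, 7]
1 → replaces 2 → [1, 7]
11 → extends → [1, 7, 11]
13 → extends → [1, 7, 11, 13]
10 → replaces 11 → [1, 7, 10, 13]
15 → extends → [1, 7, 10, 13, 15]
12 → replaces 13 → [1, 7, 10, 12, 15]
9 → replaces 10 → [1, 7, 9, 12, 15]
5 → replaces 7 → [1, 5, 9, 12, 15]
14 → replaces 15 → [1, 5, 9, 12, 14]
4 → replaces 5 → [1, 4, 9, 12, 14]
8 → replaces 9 → [1, 4, 8, 12, 14]
Length 5; one witness is 6, 7, 11, 13, 15.

6, 7, 11, 13, 15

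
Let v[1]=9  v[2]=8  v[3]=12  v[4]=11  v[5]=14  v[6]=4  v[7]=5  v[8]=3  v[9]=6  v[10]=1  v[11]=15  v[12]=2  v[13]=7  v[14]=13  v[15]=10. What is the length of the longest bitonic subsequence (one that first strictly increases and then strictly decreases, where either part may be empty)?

6

inc[i] = longest strictly increasing subsequence ending at i; dec[i] = longest strictly decreasing subsequence starting at i:
i:      1  2  3  4  5  6  7  8  9 10 11 12 13 14 15
v[i]:   9  8 12 11 14  4  5  3  6  1 15  2  7 13 10
inc:    1  1  2  2  3  1  2  1  3  1  4  2  4  5  5
dec:    5  4  5  4  4  3  3  2  2  1  3  1  1  2  1
Best peak at i=3 (value 12): inc=2, dec=5, length 2+5−1 = 6.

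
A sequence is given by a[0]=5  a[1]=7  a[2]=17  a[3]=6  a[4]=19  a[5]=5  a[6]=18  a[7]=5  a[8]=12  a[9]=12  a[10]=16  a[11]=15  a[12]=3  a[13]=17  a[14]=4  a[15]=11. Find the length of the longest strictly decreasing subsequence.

Negate each value so 'decreasing' becomes 'increasing', then run patience tails on the negated sequence:
-5 → extends → [-5]
-7 → replaces -5 → [-7]
-17 → replaces -7 → [-17]
-6 → extends → [-17, -6]
-19 → replaces -17 → [-19, -6]
-5 → extends → [-19, -6, -5]
-18 → replaces -6 → [-19, -18, -5]
-5 → already a tail → [-19, -18, -5]
-12 → replaces -5 → [-19, -18, -12]
-12 → already a tail → [-19, -18, -12]
-16 → replaces -12 → [-19, -18, -16]
-15 → extends → [-19, -18, -16, -15]
-3 → extends → [-19, -18, -16, -15, -3]
-17 → replaces -16 → [-19, -18, -17, -15, -3]
-4 → replaces -3 → [-19, -18, -17, -15, -4]
-11 → replaces -4 → [-19, -18, -17, -15, -11]
Five tails, so the longest strictly decreasing subsequence of the original has length 5.

5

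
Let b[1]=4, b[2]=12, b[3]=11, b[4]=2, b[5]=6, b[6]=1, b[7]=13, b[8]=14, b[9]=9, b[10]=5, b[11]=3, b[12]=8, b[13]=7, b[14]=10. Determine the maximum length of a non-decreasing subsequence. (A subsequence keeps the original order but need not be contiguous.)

Let dp[i] be the length of the longest such subsequence ending at index i:
i:      1  2  3  4  5  6  7  8  9 10 11 12 13 14
b[i]:   4 12 11  2  6  1 13 14  9  5  3  8  7 10
dp:     1  2  2  1  2  1  3  4  3  2  2  3  3  4
Maximum dp value is 4.

4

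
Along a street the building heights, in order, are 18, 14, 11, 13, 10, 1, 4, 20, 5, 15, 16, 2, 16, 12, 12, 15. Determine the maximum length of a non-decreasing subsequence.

6

Let dp[i] be the length of the longest such subsequence ending at index i:
i:      1  2  3  4  5  6  7  8  9 10 11 12 13 14 15 16
a[i]:  18 14 11 13 10  1  4 20  5 15 16  2 16 12 12 15
dp:     1  1  1  2  1  1  2  3  3  4  5  2  6  4  5  6
Maximum dp value is 6.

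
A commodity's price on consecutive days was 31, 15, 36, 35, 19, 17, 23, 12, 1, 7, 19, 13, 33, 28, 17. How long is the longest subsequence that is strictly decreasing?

Let dp[i] be the longest strictly decreasing subsequence ending at i:
i:      1  2  3  4  5  6  7  8  9 10 11 12 13 14 15
a[i]:  31 15 36 35 19 17 23 12  1  7 19 13 33 28 17
dp:     1  2  1  2  3  4  3  5  6  6  4  5  3  4  5
Maximum is 6.

6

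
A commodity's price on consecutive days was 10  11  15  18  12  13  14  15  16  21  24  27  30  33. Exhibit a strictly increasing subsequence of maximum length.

Patience tails give the LIS length; then backtrack through the dp parents:
10 → extends → [10]
11 → extends → [10, 11]
15 → extends → [10, 11, 15]
18 → extends → [10, 11, 15, 18]
12 → replaces 15 → [10, 11, 12, 18]
13 → replaces 18 → [10, 11, 12, 13]
14 → extends → [10, 11, 12, 13, 14]
15 → extends → [10, 11, 12, 13, 14, 15]
16 → extends → [10, 11, 12, 13, 14, 15, 16]
21 → extends → [10, 11, 12, 13, 14, 15, 16, 21]
24 → extends → [10, 11, 12, 13, 14, 15, 16, 21, 24]
27 → extends → [10, 11, 12, 13, 14, 15, 16, 21, 24, 27]
30 → extends → [10, 11, 12, 13, 14, 15, 16, 21, 24, 27, 30]
33 → extends → [10, 11, 12, 13, 14, 15, 16, 21, 24, 27, 30, 33]
Length 12; one witness is 10, 11, 12, 13, 14, 15, 16, 21, 24, 27, 30, 33.

10, 11, 12, 13, 14, 15, 16, 21, 24, 27, 30, 33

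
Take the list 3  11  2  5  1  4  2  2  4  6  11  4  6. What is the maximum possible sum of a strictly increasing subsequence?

Let S[i] be the best sum of a strictly increasing subsequence ending at i:
i:      1  2  3  4  5  6  7  8  9 10 11 12 13
a[i]:   3 11  2  5  1  4  2  2  4  6 11  4  6
S:      3 14  2  8  1  7  3  3  7 14 25  7 14
Maximum is 25 (e.g. 3 + 5 + 6 + 11).

25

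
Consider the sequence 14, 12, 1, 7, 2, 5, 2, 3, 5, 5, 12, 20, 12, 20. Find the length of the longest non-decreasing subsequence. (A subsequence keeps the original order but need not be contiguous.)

9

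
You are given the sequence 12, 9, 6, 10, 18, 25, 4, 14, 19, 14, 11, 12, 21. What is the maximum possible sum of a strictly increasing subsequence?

Let S[i] be the best sum of a strictly increasing subsequence ending at i:
i:      1  2  3  4  5  6  7  8  9 10 11 12 13
a[i]:  12  9  6 10 18 25  4 14 19 14 11 12 21
S:     12  9  6 19 37 62  4 33 56 33 30 42 77
Maximum is 77 (e.g. 9 + 10 + 18 + 19 + 21).

77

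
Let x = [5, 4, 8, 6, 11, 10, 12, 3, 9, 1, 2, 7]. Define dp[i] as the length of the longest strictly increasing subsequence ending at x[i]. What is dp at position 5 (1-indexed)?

3

dp[i] = 1 + max{dp[j] : j<i, x[j]<x[i]} (or 1 if no such j):
i:      1  2  3  4  5  6  7  8  9 10 11 12
x[i]:   5  4  8  6 11 10 12  3  9  1  2  7
dp:     1  1  2  2  3  3  4  1  3  1  2  3
At index 5 the value is 3.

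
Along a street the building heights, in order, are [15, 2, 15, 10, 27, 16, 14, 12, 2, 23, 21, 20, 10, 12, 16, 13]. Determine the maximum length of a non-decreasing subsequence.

5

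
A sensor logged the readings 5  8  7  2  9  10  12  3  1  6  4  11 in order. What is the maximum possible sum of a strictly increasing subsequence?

Let S[i] be the best sum of a strictly increasing subsequence ending at i:
i:      1  2  3  4  5  6  7  8  9 10 11 12
a[i]:   5  8  7  2  9 10 12  3  1  6  4 11
S:      5 13 12  2 22 32 44  5  1 11  9 43
Maximum is 44 (e.g. 5 + 8 + 9 + 10 + 12).

44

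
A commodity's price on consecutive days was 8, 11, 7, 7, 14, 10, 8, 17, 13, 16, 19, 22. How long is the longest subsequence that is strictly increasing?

6

Let dp[i] be the length of the longest such subsequence ending at index i:
i:      1  2  3  4  5  6  7  8  9 10 11 12
a[i]:   8 11  7  7 14 10  8 17 13 16 19 22
dp:     1  2  1  1  3  2  2  4  3  4  5  6
Maximum dp value is 6.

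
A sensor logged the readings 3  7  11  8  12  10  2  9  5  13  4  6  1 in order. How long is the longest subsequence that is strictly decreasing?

Negate each value so 'decreasing' becomes 'increasing', then run patience tails on the negated sequence:
-3 → extends → [-3]
-7 → replaces -3 → [-7]
-11 → replaces -7 → [-11]
-8 → extends → [-11, -8]
-12 → replaces -11 → [-12, -8]
-10 → replaces -8 → [-12, -10]
-2 → extends → [-12, -10, -2]
-9 → replaces -2 → [-12, -10, -9]
-5 → extends → [-12, -10, -9, -5]
-13 → replaces -12 → [-13, -10, -9, -5]
-4 → extends → [-13, -10, -9, -5, -4]
-6 → replaces -5 → [-13, -10, -9, -6, -4]
-1 → extends → [-13, -10, -9, -6, -4, -1]
Six tails, so the longest strictly decreasing subsequence of the original has length 6.

6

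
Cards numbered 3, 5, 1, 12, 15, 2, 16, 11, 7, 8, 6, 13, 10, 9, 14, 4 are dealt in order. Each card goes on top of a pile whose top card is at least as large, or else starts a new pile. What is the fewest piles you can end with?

Place each on the leftmost legal pile:
3 → new pile 1 (tops now [3])
5 → new pile 2 (tops now [3, 5])
1 → pile 1 (tops now [1, 5])
12 → new pile 3 (tops now [1, 5, 12])
15 → new pile 4 (tops now [1, 5, 12, 15])
2 → pile 2 (tops now [1, 2, 12, 15])
16 → new pile 5 (tops now [1, 2, 12, 15, 16])
11 → pile 3 (tops now [1, 2, 11, 15, 16])
7 → pile 3 (tops now [1, 2, 7, 15, 16])
8 → pile 4 (tops now [1, 2, 7, 8, 16])
6 → pile 3 (tops now [1, 2, 6, 8, 16])
13 → pile 5 (tops now [1, 2, 6, 8, 13])
10 → pile 5 (tops now [1, 2, 6, 8, 10])
9 → pile 5 (tops now [1, 2, 6, 8, 9])
14 → new pile 6 (tops now [1, 2, 6, 8, 9, 14])
4 → pile 3 (tops now [1, 2, 4, 8, 9, 14])
Six piles.

6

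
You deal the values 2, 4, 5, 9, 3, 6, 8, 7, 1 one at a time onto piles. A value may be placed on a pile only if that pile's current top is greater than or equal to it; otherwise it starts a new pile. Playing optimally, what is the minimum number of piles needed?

Place each on the leftmost legal pile:
2 → new pile 1 (tops now [2])
4 → new pile 2 (tops now [2, 4])
5 → new pile 3 (tops now [2, 4, 5])
9 → new pile 4 (tops now [2, 4, 5, 9])
3 → pile 2 (tops now [2, 3, 5, 9])
6 → pile 4 (tops now [2, 3, 5, 6])
8 → new pile 5 (tops now [2, 3, 5, 6, 8])
7 → pile 5 (tops now [2, 3, 5, 6, 7])
1 → pile 1 (tops now [1, 3, 5, 6, 7])
Five piles.

5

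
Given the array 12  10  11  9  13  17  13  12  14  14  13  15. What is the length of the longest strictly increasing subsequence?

Track the smallest tail for each achievable length (strict):
12 → extends → [12]
10 → replaces 12 → [10]
11 → extends → [10, 11]
9 → replaces 10 → [9, 11]
13 → extends → [9, 11, 13]
17 → extends → [9, 11, 13, 17]
13 → already a tail → [9, 11, 13, 17]
12 → replaces 13 → [9, 11, 12, 17]
14 → replaces 17 → [9, 11, 12, 14]
14 → already a tail → [9, 11, 12, 14]
13 → replaces 14 → [9, 11, 12, 13]
15 → extends → [9, 11, 12, 13, 15]
Five tails, so the longest strictly increasing subsequence has length 5 (e.g. 10, 11, 13, 14, 15).

5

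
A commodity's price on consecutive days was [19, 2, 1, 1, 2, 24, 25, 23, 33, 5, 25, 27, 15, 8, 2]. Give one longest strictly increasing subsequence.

1, 2, 24, 25, 33

Patience tails give the LIS length; then backtrack through the dp parents:
19 → extends → [19]
2 → replaces 19 → [2]
1 → replaces 2 → [1]
1 → already a tail → [1]
2 → extends → [1, 2]
24 → extends → [1, 2, 24]
25 → extends → [1, 2, 24, 25]
23 → replaces 24 → [1, 2, 23, 25]
33 → extends → [1, 2, 23, 25, 33]
5 → replaces 23 → [1, 2, 5, 25, 33]
25 → already a tail → [1, 2, 5, 25, 33]
27 → replaces 33 → [1, 2, 5, 25, 27]
15 → replaces 25 → [1, 2, 5, 15, 27]
8 → replaces 15 → [1, 2, 5, 8, 27]
2 → already a tail → [1, 2, 5, 8, 27]
Length 5; one witness is 1, 2, 24, 25, 33.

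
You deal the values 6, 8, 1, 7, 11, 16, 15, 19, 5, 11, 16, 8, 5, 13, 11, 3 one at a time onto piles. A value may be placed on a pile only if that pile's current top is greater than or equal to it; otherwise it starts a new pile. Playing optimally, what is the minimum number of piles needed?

5

Place each on the leftmost legal pile:
6 → new pile 1 (tops now [6])
8 → new pile 2 (tops now [6, 8])
1 → pile 1 (tops now [1, 8])
7 → pile 2 (tops now [1, 7])
11 → new pile 3 (tops now [1, 7, 11])
16 → new pile 4 (tops now [1, 7, 11, 16])
15 → pile 4 (tops now [1, 7, 11, 15])
19 → new pile 5 (tops now [1, 7, 11, 15, 19])
5 → pile 2 (tops now [1, 5, 11, 15, 19])
11 → pile 3 (tops now [1, 5, 11, 15, 19])
16 → pile 5 (tops now [1, 5, 11, 15, 16])
8 → pile 3 (tops now [1, 5, 8, 15, 16])
5 → pile 2 (tops now [1, 5, 8, 15, 16])
13 → pile 4 (tops now [1, 5, 8, 13, 16])
11 → pile 4 (tops now [1, 5, 8, 11, 16])
3 → pile 2 (tops now [1, 3, 8, 11, 16])
Five piles.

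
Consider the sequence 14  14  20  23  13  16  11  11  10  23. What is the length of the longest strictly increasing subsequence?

3

Track the smallest tail for each achievable length (strict):
14 → extends → [14]
14 → already a tail → [14]
20 → extends → [14, 20]
23 → extends → [14, 20, 23]
13 → replaces 14 → [13, 20, 23]
16 → replaces 20 → [13, 16, 23]
11 → replaces 13 → [11, 16, 23]
11 → already a tail → [11, 16, 23]
10 → replaces 11 → [10, 16, 23]
23 → already a tail → [10, 16, 23]
Three tails, so the longest strictly increasing subsequence has length 3 (e.g. 14, 20, 23).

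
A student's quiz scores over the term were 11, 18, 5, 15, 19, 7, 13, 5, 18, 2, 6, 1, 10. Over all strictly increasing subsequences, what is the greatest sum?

48

Let S[i] be the best sum of a strictly increasing subsequence ending at i:
i:      1  2  3  4  5  6  7  8  9 10 11 12 13
a[i]:  11 18  5 15 19  7 13  5 18  2  6  1 10
S:     11 29  5 26 48 12 25  5 44  2 11  1 22
Maximum is 48 (e.g. 11 + 18 + 19).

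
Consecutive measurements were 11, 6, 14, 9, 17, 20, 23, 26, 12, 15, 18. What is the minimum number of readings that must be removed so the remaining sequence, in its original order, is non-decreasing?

Fewest deletions = n − (longest non-decreasing subsequence).
i:      1  2  3  4  5  6  7  8  9 10 11
a[i]:  11  6 14  9 17 20 23 26 12 15 18
dp:     1  1  2  2  3  4  5  6  3  4  5
max dp = 6, so deletions = 11 − 6 = 5.

5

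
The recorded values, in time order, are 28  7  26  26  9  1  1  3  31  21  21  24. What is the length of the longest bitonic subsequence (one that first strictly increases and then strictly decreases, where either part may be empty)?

4

inc[i] = longest strictly increasing subsequence ending at i; dec[i] = longest strictly decreasing subsequence starting at i:
i:      1  2  3  4  5  6  7  8  9 10 11 12
a[i]:  28  7 26 26  9  1  1  3 31 21 21 24
inc:    1  1  2  2  2  1  1  2  3  3  3  4
dec:    4  2  3  3  2  1  1  1  2  1  1  1
Best peak at i=1 (value 28): inc=1, dec=4, length 1+4−1 = 4.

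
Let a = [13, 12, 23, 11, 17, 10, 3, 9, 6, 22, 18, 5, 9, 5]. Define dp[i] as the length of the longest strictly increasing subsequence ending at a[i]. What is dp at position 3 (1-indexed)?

2

dp[i] = 1 + max{dp[j] : j<i, a[j]<a[i]} (or 1 if no such j):
i:      1  2  3  4  5  6  7  8  9 10 11 12 13 14
a[i]:  13 12 23 11 17 10  3  9  6 22 18  5  9  5
dp:     1  1  2  1  2  1  1  2  2  3  3  2  3  2
At index 3 the value is 2.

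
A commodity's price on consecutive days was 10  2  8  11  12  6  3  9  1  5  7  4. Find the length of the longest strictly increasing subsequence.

4

Let dp[i] be the length of the longest such subsequence ending at index i:
i:      1  2  3  4  5  6  7  8  9 10 11 12
a[i]:  10  2  8 11 12  6  3  9  1  5  7  4
dp:     1  1  2  3  4  2  2  3  1  3  4  3
Maximum dp value is 4.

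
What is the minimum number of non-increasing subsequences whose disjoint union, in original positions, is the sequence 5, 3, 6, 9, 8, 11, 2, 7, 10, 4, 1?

4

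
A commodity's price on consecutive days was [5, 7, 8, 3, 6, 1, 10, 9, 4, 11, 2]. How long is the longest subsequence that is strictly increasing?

5

Track the smallest tail for each achievable length (strict):
5 → extends → [5]
7 → extends → [5, 7]
8 → extends → [5, 7, 8]
3 → replaces 5 → [3, 7, 8]
6 → replaces 7 → [3, 6, 8]
1 → replaces 3 → [1, 6, 8]
10 → extends → [1, 6, 8, 10]
9 → replaces 10 → [1, 6, 8, 9]
4 → replaces 6 → [1, 4, 8, 9]
11 → extends → [1, 4, 8, 9, 11]
2 → replaces 4 → [1, 2, 8, 9, 11]
Five tails, so the longest strictly increasing subsequence has length 5 (e.g. 5, 7, 8, 10, 11).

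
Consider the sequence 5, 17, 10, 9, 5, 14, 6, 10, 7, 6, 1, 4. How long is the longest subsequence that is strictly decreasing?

Negate each value so 'decreasing' becomes 'increasing', then run patience tails on the negated sequence:
-5 → extends → [-5]
-17 → replaces -5 → [-17]
-10 → extends → [-17, -10]
-9 → extends → [-17, -10, -9]
-5 → extends → [-17, -10, -9, -5]
-14 → replaces -10 → [-17, -14, -9, -5]
-6 → replaces -5 → [-17, -14, -9, -6]
-10 → replaces -9 → [-17, -14, -10, -6]
-7 → replaces -6 → [-17, -14, -10, -7]
-6 → extends → [-17, -14, -10, -7, -6]
-1 → extends → [-17, -14, -10, -7, -6, -1]
-4 → replaces -1 → [-17, -14, -10, -7, -6, -4]
Six tails, so the longest strictly decreasing subsequence of the original has length 6.

6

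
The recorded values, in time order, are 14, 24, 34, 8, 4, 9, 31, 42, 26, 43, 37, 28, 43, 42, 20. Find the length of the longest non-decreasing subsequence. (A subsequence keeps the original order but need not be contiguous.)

Track the smallest tail for each achievable length (allowing ties):
14 → extends → [14]
24 → extends → [14, 24]
34 → extends → [14, 24, 34]
8 → replaces 14 → [8, 24, 34]
4 → replaces 8 → [4, 24, 34]
9 → replaces 24 → [4, 9, 34]
31 → replaces 34 → [4, 9, 31]
42 → extends → [4, 9, 31, 42]
26 → replaces 31 → [4, 9, 26, 42]
43 → extends → [4, 9, 26, 42, 43]
37 → replaces 42 → [4, 9, 26, 37, 43]
28 → replaces 37 → [4, 9, 26, 28, 43]
43 → extends → [4, 9, 26, 28, 43, 43]
42 → replaces 43 → [4, 9, 26, 28, 42, 43]
20 → replaces 26 → [4, 9, 20, 28, 42, 43]
Six tails, so the longest non-decreasing subsequence has length 6 (e.g. 14, 24, 34, 42, 43, 43).

6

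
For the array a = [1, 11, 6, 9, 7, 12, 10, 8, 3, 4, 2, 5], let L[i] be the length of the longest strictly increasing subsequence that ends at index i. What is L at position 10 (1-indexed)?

3

dp[i] = 1 + max{dp[j] : j<i, a[j]<a[i]} (or 1 if no such j):
i:      1  2  3  4  5  6  7  8  9 10 11 12
a[i]:   1 11  6  9  7 12 10  8  3  4  2  5
dp:     1  2  2  3  3  4  4  4  2  3  2  4
At index 10 the value is 3.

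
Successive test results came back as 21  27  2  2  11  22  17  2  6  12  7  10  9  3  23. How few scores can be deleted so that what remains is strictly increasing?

Fewest deletions = n − (longest strictly increasing subsequence).
Patience tails:
21 → extends → [21]
27 → extends → [21, 27]
2 → replaces 21 → [2, 27]
2 → already a tail → [2, 27]
11 → replaces 27 → [2, 11]
22 → extends → [2, 11, 22]
17 → replaces 22 → [2, 11, 17]
2 → already a tail → [2, 11, 17]
6 → replaces 11 → [2, 6, 17]
12 → replaces 17 → [2, 6, 12]
7 → replaces 12 → [2, 6, 7]
10 → extends → [2, 6, 7, 10]
9 → replaces 10 → [2, 6, 7, 9]
3 → replaces 6 → [2, 3, 7, 9]
23 → extends → [2, 3, 7, 9, 23]
Longest strictly increasing subsequence has length 5, so deletions = 15 − 5 = 10.

10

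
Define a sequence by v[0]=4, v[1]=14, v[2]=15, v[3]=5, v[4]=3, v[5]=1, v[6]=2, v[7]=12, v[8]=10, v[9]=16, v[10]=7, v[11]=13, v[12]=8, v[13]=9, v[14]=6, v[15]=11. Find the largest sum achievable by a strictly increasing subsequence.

Let S[i] be the best sum of a strictly increasing subsequence ending at i:
i:      0  1  2  3  4  5  6  7  8  9 10 11 12 13 14 15
v[i]:   4 14 15  5  3  1  2 12 10 16  7 13  8  9  6 11
S:      4 18 33  9  3  1  3 21 19 49 16 34 24 33 15 44
Maximum is 49 (e.g. 4 + 14 + 15 + 16).

49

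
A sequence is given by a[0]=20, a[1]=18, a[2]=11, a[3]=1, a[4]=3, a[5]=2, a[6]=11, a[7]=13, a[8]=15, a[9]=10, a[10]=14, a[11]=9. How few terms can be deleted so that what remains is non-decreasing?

7

Fewest deletions = n − (longest non-decreasing subsequence).
Patience tails:
20 → extends → [20]
18 → replaces 20 → [18]
11 → replaces 18 → [11]
1 → replaces 11 → [1]
3 → extends → [1, 3]
2 → replaces 3 → [1, 2]
11 → extends → [1, 2, 11]
13 → extends → [1, 2, 11, 13]
15 → extends → [1, 2, 11, 13, 15]
10 → replaces 11 → [1, 2, 10, 13, 15]
14 → replaces 15 → [1, 2, 10, 13, 14]
9 → replaces 10 → [1, 2, 9, 13, 14]
Longest non-decreasing subsequence has length 5, so deletions = 12 − 5 = 7.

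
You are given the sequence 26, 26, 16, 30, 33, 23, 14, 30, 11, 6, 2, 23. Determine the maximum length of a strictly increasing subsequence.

3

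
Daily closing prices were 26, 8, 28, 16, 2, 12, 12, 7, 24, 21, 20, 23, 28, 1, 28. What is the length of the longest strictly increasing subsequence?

Track the smallest tail for each achievable length (strict):
26 → extends → [26]
8 → replaces 26 → [8]
28 → extends → [8, 28]
16 → replaces 28 → [8, 16]
2 → replaces 8 → [2, 16]
12 → replaces 16 → [2, 12]
12 → already a tail → [2, 12]
7 → replaces 12 → [2, 7]
24 → extends → [2, 7, 24]
21 → replaces 24 → [2, 7, 21]
20 → replaces 21 → [2, 7, 20]
23 → extends → [2, 7, 20, 23]
28 → extends → [2, 7, 20, 23, 28]
1 → replaces 2 → [1, 7, 20, 23, 28]
28 → already a tail → [1, 7, 20, 23, 28]
Five tails, so the longest strictly increasing subsequence has length 5 (e.g. 8, 16, 21, 23, 28).

5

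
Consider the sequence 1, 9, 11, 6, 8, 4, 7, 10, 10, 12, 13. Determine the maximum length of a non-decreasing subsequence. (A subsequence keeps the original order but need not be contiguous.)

7

Let dp[i] be the length of the longest such subsequence ending at index i:
i:      1  2  3  4  5  6  7  8  9 10 11
a[i]:   1  9 11  6  8  4  7 10 10 12 13
dp:     1  2  3  2  3  2  3  4  5  6  7
Maximum dp value is 7.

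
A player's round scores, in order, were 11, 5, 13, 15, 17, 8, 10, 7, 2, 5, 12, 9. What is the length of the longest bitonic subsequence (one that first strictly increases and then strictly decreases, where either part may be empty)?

7

inc[i] = longest strictly increasing subsequence ending at i; dec[i] = longest strictly decreasing subsequence starting at i:
i:      1  2  3  4  5  6  7  8  9 10 11 12
a[i]:  11  5 13 15 17  8 10  7  2  5 12  9
inc:    1  1  2  3  4  2  3  2  1  2  4  3
dec:    4  2  4  4  4  3  3  2  1  1  2  1
Best peak at i=5 (value 17): inc=4, dec=4, length 4+4−1 = 7.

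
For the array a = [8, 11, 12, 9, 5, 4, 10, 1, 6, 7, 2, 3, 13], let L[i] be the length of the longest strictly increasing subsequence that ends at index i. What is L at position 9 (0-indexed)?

dp[i] = 1 + max{dp[j] : j<i, a[j]<a[i]} (or 1 if no such j):
i:      0  1  2  3  4  5  6  7  8  9 10 11 12
a[i]:   8 11 12  9  5  4 10  1  6  7  2  3 13
dp:     1  2  3  2  1  1  3  1  2  3  2  3  4
At index 9 the value is 3.

3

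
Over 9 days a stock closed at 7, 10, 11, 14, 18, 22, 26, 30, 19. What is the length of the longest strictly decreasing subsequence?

Let dp[i] be the longest strictly decreasing subsequence ending at i:
i:      1  2  3  4  5  6  7  8  9
a[i]:   7 10 11 14 18 22 26 30 19
dp:     1  1  1  1  1  1  1  1  2
Maximum is 2.

2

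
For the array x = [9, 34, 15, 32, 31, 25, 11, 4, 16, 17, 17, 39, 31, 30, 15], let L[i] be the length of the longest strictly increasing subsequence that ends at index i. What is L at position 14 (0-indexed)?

3

dp[i] = 1 + max{dp[j] : j<i, x[j]<x[i]} (or 1 if no such j):
i:      0  1  2  3  4  5  6  7  8  9 10 11 12 13 14
x[i]:   9 34 15 32 31 25 11  4 16 17 17 39 31 30 15
dp:     1  2  2  3  3  3  2  1  3  4  4  5  5  5  3
At index 14 the value is 3.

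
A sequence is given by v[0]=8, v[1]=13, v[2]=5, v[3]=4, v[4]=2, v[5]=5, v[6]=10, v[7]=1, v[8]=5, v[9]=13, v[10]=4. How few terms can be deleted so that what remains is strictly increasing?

Fewest deletions = n − (longest strictly increasing subsequence).
Patience tails:
8 → extends → [8]
13 → extends → [8, 13]
5 → replaces 8 → [5, 13]
4 → replaces 5 → [4, 13]
2 → replaces 4 → [2, 13]
5 → replaces 13 → [2, 5]
10 → extends → [2, 5, 10]
1 → replaces 2 → [1, 5, 10]
5 → already a tail → [1, 5, 10]
13 → extends → [1, 5, 10, 13]
4 → replaces 5 → [1, 4, 10, 13]
Longest strictly increasing subsequence has length 4, so deletions = 11 − 4 = 7.

7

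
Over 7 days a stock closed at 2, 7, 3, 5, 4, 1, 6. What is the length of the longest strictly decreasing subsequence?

4

Let dp[i] be the longest strictly decreasing subsequence ending at i:
i:     1 2 3 4 5 6 7
a[i]:  2 7 3 5 4 1 6
dp:    1 1 2 2 3 4 2
Maximum is 4.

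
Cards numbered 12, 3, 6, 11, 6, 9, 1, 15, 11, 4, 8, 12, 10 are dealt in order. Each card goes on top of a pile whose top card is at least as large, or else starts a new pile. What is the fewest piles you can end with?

5

Place each on the leftmost legal pile:
12 → new pile 1 (tops now [12])
3 → pile 1 (tops now [3])
6 → new pile 2 (tops now [3, 6])
11 → new pile 3 (tops now [3, 6, 11])
6 → pile 2 (tops now [3, 6, 11])
9 → pile 3 (tops now [3, 6, 9])
1 → pile 1 (tops now [1, 6, 9])
15 → new pile 4 (tops now [1, 6, 9, 15])
11 → pile 4 (tops now [1, 6, 9, 11])
4 → pile 2 (tops now [1, 4, 9, 11])
8 → pile 3 (tops now [1, 4, 8, 11])
12 → new pile 5 (tops now [1, 4, 8, 11, 12])
10 → pile 4 (tops now [1, 4, 8, 10, 12])
Five piles.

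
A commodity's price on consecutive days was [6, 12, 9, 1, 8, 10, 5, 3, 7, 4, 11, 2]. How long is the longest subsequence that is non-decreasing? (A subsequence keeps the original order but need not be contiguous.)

4

Track the smallest tail for each achievable length (allowing ties):
6 → extends → [6]
12 → extends → [6, 12]
9 → replaces 12 → [6, 9]
1 → replaces 6 → [1, 9]
8 → replaces 9 → [1, 8]
10 → extends → [1, 8, 10]
5 → replaces 8 → [1, 5, 10]
3 → replaces 5 → [1, 3, 10]
7 → replaces 10 → [1, 3, 7]
4 → replaces 7 → [1, 3, 4]
11 → extends → [1, 3, 4, 11]
2 → replaces 3 → [1, 2, 4, 11]
Four tails, so the longest non-decreasing subsequence has length 4 (e.g. 6, 9, 10, 11).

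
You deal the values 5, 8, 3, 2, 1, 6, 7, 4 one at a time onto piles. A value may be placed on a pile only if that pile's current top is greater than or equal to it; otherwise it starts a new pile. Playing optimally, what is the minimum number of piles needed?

3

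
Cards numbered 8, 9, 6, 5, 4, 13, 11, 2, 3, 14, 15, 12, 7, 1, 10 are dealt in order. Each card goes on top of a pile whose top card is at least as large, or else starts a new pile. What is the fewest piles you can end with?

Place each on the leftmost legal pile:
8 → new pile 1 (tops now [8])
9 → new pile 2 (tops now [8, 9])
6 → pile 1 (tops now [6, 9])
5 → pile 1 (tops now [5, 9])
4 → pile 1 (tops now [4, 9])
13 → new pile 3 (tops now [4, 9, 13])
11 → pile 3 (tops now [4, 9, 11])
2 → pile 1 (tops now [2, 9, 11])
3 → pile 2 (tops now [2, 3, 11])
14 → new pile 4 (tops now [2, 3, 11, 14])
15 → new pile 5 (tops now [2, 3, 11, 14, 15])
12 → pile 4 (tops now [2, 3, 11, 12, 15])
7 → pile 3 (tops now [2, 3, 7, 12, 15])
1 → pile 1 (tops now [1, 3, 7, 12, 15])
10 → pile 4 (tops now [1, 3, 7, 10, 15])
Five piles.

5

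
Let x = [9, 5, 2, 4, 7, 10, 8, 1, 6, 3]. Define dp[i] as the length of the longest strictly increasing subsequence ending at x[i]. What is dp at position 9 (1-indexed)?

dp[i] = 1 + max{dp[j] : j<i, x[j]<x[i]} (or 1 if no such j):
i:      1  2  3  4  5  6  7  8  9 10
x[i]:   9  5  2  4  7 10  8  1  6  3
dp:     1  1  1  2  3  4  4  1  3  2
At index 9 the value is 3.

3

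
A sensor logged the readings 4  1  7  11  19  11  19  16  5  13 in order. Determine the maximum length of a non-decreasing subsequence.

5

Track the smallest tail for each achievable length (allowing ties):
4 → extends → [4]
1 → replaces 4 → [1]
7 → extends → [1, 7]
11 → extends → [1, 7, 11]
19 → extends → [1, 7, 11, 19]
11 → replaces 19 → [1, 7, 11, 11]
19 → extends → [1, 7, 11, 11, 19]
16 → replaces 19 → [1, 7, 11, 11, 16]
5 → replaces 7 → [1, 5, 11, 11, 16]
13 → replaces 16 → [1, 5, 11, 11, 13]
Five tails, so the longest non-decreasing subsequence has length 5 (e.g. 4, 7, 11, 19, 19).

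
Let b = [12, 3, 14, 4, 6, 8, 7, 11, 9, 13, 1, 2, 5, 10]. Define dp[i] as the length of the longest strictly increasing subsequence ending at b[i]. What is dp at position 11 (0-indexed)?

2

dp[i] = 1 + max{dp[j] : j<i, b[j]<b[i]} (or 1 if no such j):
i:      0  1  2  3  4  5  6  7  8  9 10 11 12 13
b[i]:  12  3 14  4  6  8  7 11  9 13  1  2  5 10
dp:     1  1  2  2  3  4  4  5  5  6  1  2  3  6
At index 11 the value is 2.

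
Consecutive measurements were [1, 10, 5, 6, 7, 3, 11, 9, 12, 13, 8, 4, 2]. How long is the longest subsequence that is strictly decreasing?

Let dp[i] be the longest strictly decreasing subsequence ending at i:
i:      1  2  3  4  5  6  7  8  9 10 11 12 13
a[i]:   1 10  5  6  7  3 11  9 12 13  8  4  2
dp:     1  1  2  2  2  3  1  2  1  1  3  4  5
Maximum is 5.

5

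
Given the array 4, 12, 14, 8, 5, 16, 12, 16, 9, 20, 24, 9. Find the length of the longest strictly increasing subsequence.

6

Let dp[i] be the length of the longest such subsequence ending at index i:
i:      1  2  3  4  5  6  7  8  9 10 11 12
a[i]:   4 12 14  8  5 16 12 16  9 20 24  9
dp:     1  2  3  2  2  4  3  4  3  5  6  3
Maximum dp value is 6.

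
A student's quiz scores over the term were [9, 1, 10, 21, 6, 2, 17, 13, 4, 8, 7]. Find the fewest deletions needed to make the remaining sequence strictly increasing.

7

Fewest deletions = n − (longest strictly increasing subsequence).
i:      1  2  3  4  5  6  7  8  9 10 11
a[i]:   9  1 10 21  6  2 17 13  4  8  7
dp:     1  1  2  3  2  2  3  3  3  4  4
max dp = 4, so deletions = 11 − 4 = 7.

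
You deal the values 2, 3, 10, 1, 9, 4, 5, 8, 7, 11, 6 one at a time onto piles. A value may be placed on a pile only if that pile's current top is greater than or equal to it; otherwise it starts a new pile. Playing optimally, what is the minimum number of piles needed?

6

Place each on the leftmost legal pile:
2 → new pile 1 (tops now [2])
3 → new pile 2 (tops now [2, 3])
10 → new pile 3 (tops now [2, 3, 10])
1 → pile 1 (tops now [1, 3, 10])
9 → pile 3 (tops now [1, 3, 9])
4 → pile 3 (tops now [1, 3, 4])
5 → new pile 4 (tops now [1, 3, 4, 5])
8 → new pile 5 (tops now [1, 3, 4, 5, 8])
7 → pile 5 (tops now [1, 3, 4, 5, 7])
11 → new pile 6 (tops now [1, 3, 4, 5, 7, 11])
6 → pile 5 (tops now [1, 3, 4, 5, 6, 11])
Six piles.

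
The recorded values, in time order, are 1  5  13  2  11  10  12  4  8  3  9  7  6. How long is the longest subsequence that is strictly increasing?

5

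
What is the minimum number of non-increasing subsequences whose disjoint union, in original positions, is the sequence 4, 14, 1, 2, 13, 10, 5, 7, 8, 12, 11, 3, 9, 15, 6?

Place each on the leftmost legal pile:
4 → new pile 1 (tops now [4])
14 → new pile 2 (tops now [4, 14])
1 → pile 1 (tops now [1, 14])
2 → pile 2 (tops now [1, 2])
13 → new pile 3 (tops now [1, 2, 13])
10 → pile 3 (tops now [1, 2, 10])
5 → pile 3 (tops now [1, 2, 5])
7 → new pile 4 (tops now [1, 2, 5, 7])
8 → new pile 5 (tops now [1, 2, 5, 7, 8])
12 → new pile 6 (tops now [1, 2, 5, 7, 8, 12])
11 → pile 6 (tops now [1, 2, 5, 7, 8, 11])
3 → pile 3 (tops now [1, 2, 3, 7, 8, 11])
9 → pile 6 (tops now [1, 2, 3, 7, 8, 9])
15 → new pile 7 (tops now [1, 2, 3, 7, 8, 9, 15])
6 → pile 4 (tops now [1, 2, 3, 6, 8, 9, 15])
Seven piles.

7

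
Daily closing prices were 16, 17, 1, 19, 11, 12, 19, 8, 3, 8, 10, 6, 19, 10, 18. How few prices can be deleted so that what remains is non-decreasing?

9

Fewest deletions = n − (longest non-decreasing subsequence).
Patience tails:
16 → extends → [16]
17 → extends → [16, 17]
1 → replaces 16 → [1, 17]
19 → extends → [1, 17, 19]
11 → replaces 17 → [1, 11, 19]
12 → replaces 19 → [1, 11, 12]
19 → extends → [1, 11, 12, 19]
8 → replaces 11 → [1, 8, 12, 19]
3 → replaces 8 → [1, 3, 12, 19]
8 → replaces 12 → [1, 3, 8, 19]
10 → replaces 19 → [1, 3, 8, 10]
6 → replaces 8 → [1, 3, 6, 10]
19 → extends → [1, 3, 6, 10, 19]
10 → replaces 19 → [1, 3, 6, 10, 10]
18 → extends → [1, 3, 6, 10, 10, 18]
Longest non-decreasing subsequence has length 6, so deletions = 15 − 6 = 9.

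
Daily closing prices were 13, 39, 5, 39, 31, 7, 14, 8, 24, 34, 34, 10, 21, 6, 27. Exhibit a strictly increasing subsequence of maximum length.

Patience tails give the LIS length; then backtrack through the dp parents:
13 → extends → [13]
39 → extends → [13, 39]
5 → replaces 13 → [5, 39]
39 → already a tail → [5, 39]
31 → replaces 39 → [5, 31]
7 → replaces 31 → [5, 7]
14 → extends → [5, 7, 14]
8 → replaces 14 → [5, 7, 8]
24 → extends → [5, 7, 8, 24]
34 → extends → [5, 7, 8, 24, 34]
34 → already a tail → [5, 7, 8, 24, 34]
10 → replaces 24 → [5, 7, 8, 10, 34]
21 → replaces 34 → [5, 7, 8, 10, 21]
6 → replaces 7 → [5, 6, 8, 10, 21]
27 → extends → [5, 6, 8, 10, 21, 27]
Length 6; one witness is 5, 7, 8, 10, 21, 27.

5, 7, 8, 10, 21, 27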